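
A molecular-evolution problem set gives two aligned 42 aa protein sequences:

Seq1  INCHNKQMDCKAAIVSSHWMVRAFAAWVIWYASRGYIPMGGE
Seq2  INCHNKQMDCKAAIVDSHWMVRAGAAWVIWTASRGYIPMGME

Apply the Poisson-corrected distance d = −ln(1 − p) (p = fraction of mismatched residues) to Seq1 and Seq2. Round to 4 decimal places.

Mismatches occur at site 16 (S/D), site 24 (F/G), site 31 (Y/T), site 41 (G/M).
p = 4/42 = 0.095238.
d = −ln(1 − 0.095238) = −ln(0.904762) = 0.1001.

0.1001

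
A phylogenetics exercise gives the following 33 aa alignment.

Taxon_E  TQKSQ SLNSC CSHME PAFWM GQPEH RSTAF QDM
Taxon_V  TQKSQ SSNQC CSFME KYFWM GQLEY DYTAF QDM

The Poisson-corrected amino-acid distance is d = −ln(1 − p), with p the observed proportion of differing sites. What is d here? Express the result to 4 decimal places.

0.3185

Mismatches occur at site 7 (L→S), site 9 (S→Q), site 13 (H→F), site 16 (P→K), site 17 (A→Y), site 23 (P→L), site 25 (H→Y), site 26 (R→D), site 27 (S→Y).
p = 9/33 = 0.272727.
d = −ln(1 − 0.272727) = −ln(0.727273) = 0.3185.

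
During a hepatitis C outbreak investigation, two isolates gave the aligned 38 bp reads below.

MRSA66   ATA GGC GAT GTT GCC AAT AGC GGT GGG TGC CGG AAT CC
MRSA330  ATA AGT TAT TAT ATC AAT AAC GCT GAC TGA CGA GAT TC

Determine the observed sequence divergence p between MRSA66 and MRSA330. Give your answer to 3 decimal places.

0.395

The sequences differ at positions 4 (G/A), 6 (C/T), 7 (G/T), 10 (G/T), 11 (T/A), 13 (G/A), 14 (C/T), 20 (G/A), 23 (G/C), 26 (G/A), 27 (G/C), 30 (C/A), 33 (G/A), 34 (A/G), 37 (C/T).
There are 15 differences over 38 sites, so p = 15/38 = 0.395.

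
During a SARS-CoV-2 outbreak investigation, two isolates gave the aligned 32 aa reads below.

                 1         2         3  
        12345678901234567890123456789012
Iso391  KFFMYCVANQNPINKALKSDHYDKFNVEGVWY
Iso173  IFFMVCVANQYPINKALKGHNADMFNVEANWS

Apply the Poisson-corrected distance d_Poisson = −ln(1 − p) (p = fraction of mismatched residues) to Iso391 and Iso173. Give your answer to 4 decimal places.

The sequences differ at positions 1 (K/I), 5 (Y/V), 11 (N/Y), 19 (S/G), 20 (D/H), 21 (H/N), 22 (Y/A), 24 (K/M), 29 (G/A), 30 (V/N), 32 (Y/S).
p = 11/32 = 0.343750.
d = −ln(1 − 0.343750) = −ln(0.656250) = 0.4212.

0.4212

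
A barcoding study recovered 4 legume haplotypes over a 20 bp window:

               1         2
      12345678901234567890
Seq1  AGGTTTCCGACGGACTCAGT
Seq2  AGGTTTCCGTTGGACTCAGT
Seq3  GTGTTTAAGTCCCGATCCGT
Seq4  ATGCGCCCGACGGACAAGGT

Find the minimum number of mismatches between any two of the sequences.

2

Pairwise Hamming distances:
  Seq1 vs Seq2: 2
  Seq1 vs Seq3: 10
  Seq1 vs Seq4: 7
  Seq2 vs Seq3: 10
  Seq2 vs Seq4: 9
  Seq3 vs Seq4: 14
The smallest is 2, between Seq1 and Seq2.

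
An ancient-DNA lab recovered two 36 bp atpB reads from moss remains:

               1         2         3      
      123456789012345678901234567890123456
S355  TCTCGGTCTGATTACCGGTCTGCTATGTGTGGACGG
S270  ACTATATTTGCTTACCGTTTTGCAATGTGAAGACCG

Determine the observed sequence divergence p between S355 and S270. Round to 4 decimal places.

0.3333

Mismatches occur at site 1 (T→A), site 4 (C→A), site 5 (G→T), site 6 (G→A), site 8 (C→T), site 11 (A→C), site 18 (G→T), site 20 (C→T), site 24 (T→A), site 30 (T→A), site 31 (G→A), site 35 (G→C).
There are 12 differences over 36 sites, so p = 12/36 = 0.3333.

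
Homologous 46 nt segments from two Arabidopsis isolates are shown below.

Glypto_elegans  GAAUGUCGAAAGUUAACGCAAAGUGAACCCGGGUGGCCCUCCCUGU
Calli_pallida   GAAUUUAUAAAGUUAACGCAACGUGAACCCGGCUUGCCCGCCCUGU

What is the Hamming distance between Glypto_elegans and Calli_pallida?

7

Mismatches occur at site 5 (G/U), site 7 (C/A), site 8 (G/U), site 22 (A/C), site 33 (G/C), site 35 (G/U), site 40 (U/G).
That gives 7 mismatches out of 46 aligned sites, so the Hamming distance is 7.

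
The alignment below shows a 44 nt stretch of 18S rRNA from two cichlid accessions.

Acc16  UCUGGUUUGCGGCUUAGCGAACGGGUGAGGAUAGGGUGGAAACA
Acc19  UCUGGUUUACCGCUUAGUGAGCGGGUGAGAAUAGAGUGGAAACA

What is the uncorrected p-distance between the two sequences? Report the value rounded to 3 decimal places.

0.136

Differing sites — 9:G/A; 11:G/C; 18:C/U; 21:A/G; 30:G/A; 35:G/A.
There are 6 differences over 44 sites, so p = 6/44 = 0.136.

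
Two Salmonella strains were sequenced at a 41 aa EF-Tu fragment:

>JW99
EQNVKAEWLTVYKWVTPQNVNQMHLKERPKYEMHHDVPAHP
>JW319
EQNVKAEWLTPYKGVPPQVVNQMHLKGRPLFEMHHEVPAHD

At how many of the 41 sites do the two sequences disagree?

The sequences differ at positions 11 (V/P), 14 (W/G), 16 (T/P), 19 (N/V), 27 (E/G), 30 (K/L), 31 (Y/F), 36 (D/E), 41 (P/D).
That gives 9 mismatches out of 41 aligned sites, so the Hamming distance is 9.

9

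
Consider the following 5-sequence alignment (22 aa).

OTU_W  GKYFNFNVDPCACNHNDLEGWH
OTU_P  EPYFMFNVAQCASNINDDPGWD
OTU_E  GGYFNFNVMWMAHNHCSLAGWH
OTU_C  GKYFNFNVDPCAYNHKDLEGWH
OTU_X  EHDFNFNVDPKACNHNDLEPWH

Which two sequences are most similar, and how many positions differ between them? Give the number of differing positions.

2

Pairwise Hamming distances:
  OTU_W vs OTU_P: 10
  OTU_W vs OTU_E: 8
  OTU_W vs OTU_C: 2
  OTU_W vs OTU_X: 5
  OTU_P vs OTU_E: 13
  OTU_P vs OTU_C: 11
  OTU_P vs OTU_X: 12
  OTU_E vs OTU_C: 8
  OTU_E vs OTU_X: 11
  OTU_C vs OTU_X: 7
The smallest is 2, between OTU_W and OTU_C.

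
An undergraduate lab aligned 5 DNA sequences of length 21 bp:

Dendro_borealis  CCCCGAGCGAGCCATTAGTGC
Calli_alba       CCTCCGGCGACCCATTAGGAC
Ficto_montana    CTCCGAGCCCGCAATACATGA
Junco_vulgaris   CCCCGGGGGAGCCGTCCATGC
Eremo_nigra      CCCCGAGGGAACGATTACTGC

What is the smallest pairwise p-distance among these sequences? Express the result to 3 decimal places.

0.190

Pairwise Hamming distances:
  Dendro_borealis vs Calli_alba: 6
  Dendro_borealis vs Ficto_montana: 8
  Dendro_borealis vs Junco_vulgaris: 6
  Dendro_borealis vs Eremo_nigra: 4
  Calli_alba vs Ficto_montana: 14
  Calli_alba vs Junco_vulgaris: 10
  Calli_alba vs Eremo_nigra: 9
  Ficto_montana vs Junco_vulgaris: 9
  Ficto_montana vs Eremo_nigra: 10
  Junco_vulgaris vs Eremo_nigra: 7
The smallest is 4 mismatches, between Dendro_borealis and Eremo_nigra; p = 4/21 = 0.190.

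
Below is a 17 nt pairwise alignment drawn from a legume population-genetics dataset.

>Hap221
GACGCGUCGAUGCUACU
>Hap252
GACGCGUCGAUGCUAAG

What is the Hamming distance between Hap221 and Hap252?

Differing sites — 16:C/A; 17:U/G.
That gives 2 mismatches out of 17 aligned sites, so the Hamming distance is 2.

2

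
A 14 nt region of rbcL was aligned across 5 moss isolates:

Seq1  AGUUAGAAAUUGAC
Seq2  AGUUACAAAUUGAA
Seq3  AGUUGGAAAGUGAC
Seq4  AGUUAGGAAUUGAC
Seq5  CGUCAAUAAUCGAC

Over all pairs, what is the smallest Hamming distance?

1

Pairwise Hamming distances:
  Seq1 vs Seq2: 2
  Seq1 vs Seq3: 2
  Seq1 vs Seq4: 1
  Seq1 vs Seq5: 5
  Seq2 vs Seq3: 4
  Seq2 vs Seq4: 3
  Seq2 vs Seq5: 6
  Seq3 vs Seq4: 3
  Seq3 vs Seq5: 7
  Seq4 vs Seq5: 5
The smallest is 1, between Seq1 and Seq4.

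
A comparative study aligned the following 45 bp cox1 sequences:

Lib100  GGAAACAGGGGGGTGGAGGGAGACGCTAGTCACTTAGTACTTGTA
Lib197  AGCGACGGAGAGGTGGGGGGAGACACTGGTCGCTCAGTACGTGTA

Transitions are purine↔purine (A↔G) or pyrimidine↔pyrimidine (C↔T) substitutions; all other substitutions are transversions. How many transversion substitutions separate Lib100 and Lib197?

The sequences differ at positions 1 (G/A, transition), 3 (A/C, transversion), 4 (A/G, transition), 7 (A/G, transition), 9 (G/A, transition), 11 (G/A, transition), 17 (A/G, transition), 25 (G/A, transition), 28 (A/G, transition), 32 (A/G, transition), 35 (T/C, transition), 41 (T/G, transversion).
Of the 12 differences, 10 transitions and 2 transversions, so the answer is 2.

2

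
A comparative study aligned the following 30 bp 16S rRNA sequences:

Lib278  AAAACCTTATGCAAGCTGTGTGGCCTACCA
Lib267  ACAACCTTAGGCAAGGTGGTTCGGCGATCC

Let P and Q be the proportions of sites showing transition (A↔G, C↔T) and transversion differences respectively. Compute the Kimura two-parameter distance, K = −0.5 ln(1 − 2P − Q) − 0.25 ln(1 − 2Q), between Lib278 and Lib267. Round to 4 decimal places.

Differing sites — 2:A/C (Tv); 10:T/G (Tv); 16:C/G (Tv); 19:T/G (Tv); 20:G/T (Tv); 22:G/C (Tv); 24:C/G (Tv); 26:T/G (Tv); 28:C/T (Ti); 30:A/C (Tv).
Of the 10 differences, 1 transition and 9 transversions over 30 sites: P = 1/30 = 0.033333, Q = 9/30 = 0.300000.
d = −0.5·ln(0.633334) − 0.25·ln(0.400000) = −0.5·(-0.456757) − 0.25·(-0.916291) = 0.4575.

0.4575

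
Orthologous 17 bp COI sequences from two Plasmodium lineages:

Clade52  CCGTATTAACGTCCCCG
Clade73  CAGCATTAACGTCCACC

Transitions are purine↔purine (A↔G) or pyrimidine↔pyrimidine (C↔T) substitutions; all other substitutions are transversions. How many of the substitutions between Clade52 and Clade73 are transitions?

1

Mismatches occur at site 2 (C→A, transversion), site 4 (T→C, transition), site 15 (C→A, transversion), site 17 (G→C, transversion).
Of the 4 differences, 1 transition and 3 transversions, so the answer is 1.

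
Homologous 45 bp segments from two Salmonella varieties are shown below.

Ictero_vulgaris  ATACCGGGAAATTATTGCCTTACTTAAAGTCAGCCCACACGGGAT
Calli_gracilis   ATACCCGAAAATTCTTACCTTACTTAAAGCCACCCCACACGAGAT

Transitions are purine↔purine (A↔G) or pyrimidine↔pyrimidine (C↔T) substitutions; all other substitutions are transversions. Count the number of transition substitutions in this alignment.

4

Mismatches occur at site 6 (G/C, transversion), site 8 (G/A, transition), site 14 (A/C, transversion), site 17 (G/A, transition), site 30 (T/C, transition), site 33 (G/C, transversion), site 42 (G/A, transition).
Of the 7 differences, 4 transitions and 3 transversions, so the answer is 4.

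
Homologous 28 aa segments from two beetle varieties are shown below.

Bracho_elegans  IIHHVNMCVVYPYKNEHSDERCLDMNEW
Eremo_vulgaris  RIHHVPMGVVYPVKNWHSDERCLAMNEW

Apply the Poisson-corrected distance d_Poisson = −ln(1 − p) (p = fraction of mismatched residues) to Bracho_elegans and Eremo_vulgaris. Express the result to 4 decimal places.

0.2412

Differing sites — 1:I/R; 6:N/P; 8:C/G; 13:Y/V; 16:E/W; 24:D/A.
p = 6/28 = 0.214286.
d = −ln(1 − 0.214286) = −ln(0.785714) = 0.2412.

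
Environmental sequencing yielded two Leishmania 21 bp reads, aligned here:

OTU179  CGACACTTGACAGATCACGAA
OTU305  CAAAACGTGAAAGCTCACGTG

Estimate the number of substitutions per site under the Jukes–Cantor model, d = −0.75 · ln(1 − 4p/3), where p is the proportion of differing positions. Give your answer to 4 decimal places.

Differing sites — 2:G/A; 4:C/A; 7:T/G; 11:C/A; 14:A/C; 20:A/T; 21:A/G.
p = 7/21 = 0.333333.
d = −0.75 · ln(1 − (4/3)·0.333333) = −0.75 · ln(0.555556) = −0.75 · (-0.587786) = 0.4408.

0.4408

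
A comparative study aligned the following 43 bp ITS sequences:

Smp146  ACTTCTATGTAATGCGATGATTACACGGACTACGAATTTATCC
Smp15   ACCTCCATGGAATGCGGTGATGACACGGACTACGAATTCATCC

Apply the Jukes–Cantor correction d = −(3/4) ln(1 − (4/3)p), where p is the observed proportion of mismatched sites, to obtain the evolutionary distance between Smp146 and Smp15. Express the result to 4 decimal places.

0.1544

Differing sites — 3:T/C; 6:T/C; 10:T/G; 17:A/G; 22:T/G; 39:T/C.
p = 6/43 = 0.139535.
d = −0.75 · ln(1 − (4/3)·0.139535) = −0.75 · ln(0.813953) = −0.75 · (-0.205853) = 0.1544.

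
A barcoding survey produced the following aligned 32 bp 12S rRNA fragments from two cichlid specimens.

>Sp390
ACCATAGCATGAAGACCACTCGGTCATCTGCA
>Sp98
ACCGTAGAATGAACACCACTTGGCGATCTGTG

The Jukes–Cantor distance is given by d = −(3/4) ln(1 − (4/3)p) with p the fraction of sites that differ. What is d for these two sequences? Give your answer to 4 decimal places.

Differing sites — 4:A/G; 8:C/A; 14:G/C; 21:C/T; 24:T/C; 25:C/G; 31:C/T; 32:A/G.
p = 8/32 = 0.250000.
d = −0.75 · ln(1 − (4/3)·0.250000) = −0.75 · ln(0.666667) = −0.75 · (-0.405465) = 0.3041.

0.3041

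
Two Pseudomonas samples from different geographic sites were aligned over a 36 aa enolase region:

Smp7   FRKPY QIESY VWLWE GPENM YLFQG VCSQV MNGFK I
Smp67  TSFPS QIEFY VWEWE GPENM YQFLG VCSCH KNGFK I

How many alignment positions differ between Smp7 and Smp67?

11

Mismatches occur at site 1 (F→T), site 2 (R→S), site 3 (K→F), site 5 (Y→S), site 9 (S→F), site 13 (L→E), site 22 (L→Q), site 24 (Q→L), site 29 (Q→C), site 30 (V→H), site 31 (M→K).
That gives 11 mismatches out of 36 aligned sites, so the Hamming distance is 11.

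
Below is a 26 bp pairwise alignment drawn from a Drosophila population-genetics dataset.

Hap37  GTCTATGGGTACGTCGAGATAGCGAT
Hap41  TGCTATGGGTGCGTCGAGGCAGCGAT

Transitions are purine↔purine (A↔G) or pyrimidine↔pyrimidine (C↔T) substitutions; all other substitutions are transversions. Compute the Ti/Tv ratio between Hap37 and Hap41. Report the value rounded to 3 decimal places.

Differing sites — 1:G/T (Tv); 2:T/G (Tv); 11:A/G (Ti); 19:A/G (Ti); 20:T/C (Ti).
Of the 5 differences, 3 transitions and 2 transversions, so Ti/Tv = 3/2 = 1.500.

1.500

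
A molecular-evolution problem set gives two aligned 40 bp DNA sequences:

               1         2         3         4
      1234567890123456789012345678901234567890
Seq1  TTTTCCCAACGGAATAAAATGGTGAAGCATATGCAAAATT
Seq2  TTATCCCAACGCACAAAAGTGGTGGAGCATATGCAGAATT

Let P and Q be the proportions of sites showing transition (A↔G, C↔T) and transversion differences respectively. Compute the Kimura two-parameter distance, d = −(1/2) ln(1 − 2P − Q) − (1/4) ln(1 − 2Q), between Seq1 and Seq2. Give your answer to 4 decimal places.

The sequences differ at positions 3 (T/A, transversion), 12 (G/C, transversion), 14 (A/C, transversion), 15 (T/A, transversion), 19 (A/G, transition), 25 (A/G, transition), 36 (A/G, transition).
Of the 7 differences, 3 transitions and 4 transversions over 40 sites: P = 3/40 = 0.075000, Q = 4/40 = 0.100000.
d = −0.5·ln(0.750000) − 0.25·ln(0.800000) = −0.5·(-0.287682) − 0.25·(-0.223144) = 0.1996.

0.1996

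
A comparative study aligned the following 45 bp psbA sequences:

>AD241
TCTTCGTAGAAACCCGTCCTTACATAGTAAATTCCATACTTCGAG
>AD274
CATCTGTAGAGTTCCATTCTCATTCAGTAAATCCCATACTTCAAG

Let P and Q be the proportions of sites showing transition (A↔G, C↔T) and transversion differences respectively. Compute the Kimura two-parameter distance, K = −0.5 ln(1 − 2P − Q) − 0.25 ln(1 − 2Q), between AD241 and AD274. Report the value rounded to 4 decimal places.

Mismatches occur at site 1 (T↔C, transition), site 2 (C↔A, transversion), site 4 (T↔C, transition), site 5 (C↔T, transition), site 11 (A↔G, transition), site 12 (A↔T, transversion), site 13 (C↔T, transition), site 16 (G↔A, transition), site 18 (C↔T, transition), site 21 (T↔C, transition), site 23 (C↔T, transition), site 24 (A↔T, transversion), site 25 (T↔C, transition), site 33 (T↔C, transition), site 43 (G↔A, transition).
Of the 15 differences, 12 transitions and 3 transversions over 45 sites: P = 12/45 = 0.266667, Q = 3/45 = 0.066667.
d = −0.5·ln(0.399999) − 0.25·ln(0.866666) = −0.5·(-0.916293) − 0.25·(-0.143102) = 0.4939.

0.4939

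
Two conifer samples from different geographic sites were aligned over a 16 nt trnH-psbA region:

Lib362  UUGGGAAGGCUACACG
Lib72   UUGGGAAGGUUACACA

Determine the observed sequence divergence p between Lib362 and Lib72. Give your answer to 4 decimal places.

Mismatches occur at site 10 (C→U), site 16 (G→A).
There are 2 differences over 16 sites, so p = 2/16 = 0.1250.

0.1250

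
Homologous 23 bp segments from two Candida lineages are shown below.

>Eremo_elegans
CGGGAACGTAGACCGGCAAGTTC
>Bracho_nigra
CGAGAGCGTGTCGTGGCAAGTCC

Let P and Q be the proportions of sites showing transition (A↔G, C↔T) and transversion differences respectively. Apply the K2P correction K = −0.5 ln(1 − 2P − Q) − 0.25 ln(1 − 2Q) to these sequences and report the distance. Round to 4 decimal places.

0.4920

The sequences differ at positions 3 (G/A, transition), 6 (A/G, transition), 10 (A/G, transition), 11 (G/T, transversion), 12 (A/C, transversion), 13 (C/G, transversion), 14 (C/T, transition), 22 (T/C, transition).
Of the 8 differences, 5 transitions and 3 transversions over 23 sites: P = 5/23 = 0.217391, Q = 3/23 = 0.130435.
d = −0.5·ln(0.434783) − 0.25·ln(0.739130) = −0.5·(-0.832908) − 0.25·(-0.302281) = 0.4920.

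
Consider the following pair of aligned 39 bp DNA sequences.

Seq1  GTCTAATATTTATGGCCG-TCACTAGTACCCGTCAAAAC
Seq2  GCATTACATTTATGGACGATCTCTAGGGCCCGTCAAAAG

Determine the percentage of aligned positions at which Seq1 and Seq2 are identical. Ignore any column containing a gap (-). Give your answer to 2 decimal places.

Excluding the 1 gap column leaves 38 comparable sites.
The sequences differ at positions 2 (T/C), 3 (C/A), 5 (A/T), 7 (T/C), 16 (C/A), 22 (A/T), 27 (T/G), 28 (A/G), 39 (C/G).
29 of the 38 comparable sites match, so the percent identity is 29/38 × 100 = 76.32%.

76.32%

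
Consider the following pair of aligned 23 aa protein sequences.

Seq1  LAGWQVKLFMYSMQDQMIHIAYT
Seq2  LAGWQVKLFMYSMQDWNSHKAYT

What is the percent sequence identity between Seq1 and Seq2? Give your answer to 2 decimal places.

The sequences differ at positions 16 (Q/W), 17 (M/N), 18 (I/S), 20 (I/K).
19 of the 23 sites match, so the percent identity is 19/23 × 100 = 82.61%.

82.61%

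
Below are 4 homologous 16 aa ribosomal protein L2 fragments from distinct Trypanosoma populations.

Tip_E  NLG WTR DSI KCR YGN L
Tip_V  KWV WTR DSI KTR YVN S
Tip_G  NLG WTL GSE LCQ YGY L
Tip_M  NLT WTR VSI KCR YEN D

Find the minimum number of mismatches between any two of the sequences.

4

Pairwise Hamming distances:
  Tip_E vs Tip_V: 6
  Tip_E vs Tip_G: 6
  Tip_E vs Tip_M: 4
  Tip_V vs Tip_G: 12
  Tip_V vs Tip_M: 7
  Tip_G vs Tip_M: 9
The smallest is 4, between Tip_E and Tip_M.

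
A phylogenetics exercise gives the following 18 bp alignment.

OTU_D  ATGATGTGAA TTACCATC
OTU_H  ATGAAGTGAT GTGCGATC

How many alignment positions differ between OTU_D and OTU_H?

5

The sequences differ at positions 5 (T/A), 10 (A/T), 11 (T/G), 13 (A/G), 15 (C/G).
That gives 5 mismatches out of 18 aligned sites, so the Hamming distance is 5.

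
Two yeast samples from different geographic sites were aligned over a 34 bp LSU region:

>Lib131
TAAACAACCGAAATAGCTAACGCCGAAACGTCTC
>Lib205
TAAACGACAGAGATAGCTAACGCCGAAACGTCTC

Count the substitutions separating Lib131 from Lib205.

3

Mismatches occur at site 6 (A→G), site 9 (C→A), site 12 (A→G).
That gives 3 mismatches out of 34 aligned sites, so the Hamming distance is 3.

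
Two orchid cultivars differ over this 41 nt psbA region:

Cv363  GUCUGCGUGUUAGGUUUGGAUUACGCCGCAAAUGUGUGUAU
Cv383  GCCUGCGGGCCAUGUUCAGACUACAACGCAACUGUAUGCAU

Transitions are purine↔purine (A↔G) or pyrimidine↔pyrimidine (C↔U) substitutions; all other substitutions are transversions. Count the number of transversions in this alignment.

The sequences differ at positions 2 (U/C, transition), 8 (U/G, transversion), 10 (U/C, transition), 11 (U/C, transition), 13 (G/U, transversion), 17 (U/C, transition), 18 (G/A, transition), 21 (U/C, transition), 25 (G/A, transition), 26 (C/A, transversion), 32 (A/C, transversion), 36 (G/A, transition), 39 (U/C, transition).
Of the 13 differences, 9 transitions and 4 transversions, so the answer is 4.

4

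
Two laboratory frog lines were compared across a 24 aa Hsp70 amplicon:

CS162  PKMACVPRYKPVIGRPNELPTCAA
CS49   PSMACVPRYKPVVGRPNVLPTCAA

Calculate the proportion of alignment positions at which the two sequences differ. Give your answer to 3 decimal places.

0.125

The sequences differ at positions 2 (K/S), 13 (I/V), 18 (E/V).
There are 3 differences over 24 sites, so p = 3/24 = 0.125.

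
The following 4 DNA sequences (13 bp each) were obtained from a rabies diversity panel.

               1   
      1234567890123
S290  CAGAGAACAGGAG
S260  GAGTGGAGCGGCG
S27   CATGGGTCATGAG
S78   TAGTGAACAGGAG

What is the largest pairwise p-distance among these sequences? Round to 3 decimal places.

0.615

Pairwise Hamming distances:
  S290 vs S260: 6
  S290 vs S27: 5
  S290 vs S78: 2
  S260 vs S27: 8
  S260 vs S78: 5
  S27 vs S78: 6
The largest is 8 mismatches, between S260 and S27; p = 8/13 = 0.615.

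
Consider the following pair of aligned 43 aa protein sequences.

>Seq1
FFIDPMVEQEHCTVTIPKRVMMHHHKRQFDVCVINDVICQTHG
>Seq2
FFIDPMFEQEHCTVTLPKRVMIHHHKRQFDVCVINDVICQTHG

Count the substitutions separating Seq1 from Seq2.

3

Differing sites — 7:V/F; 16:I/L; 22:M/I.
That gives 3 mismatches out of 43 aligned sites, so the Hamming distance is 3.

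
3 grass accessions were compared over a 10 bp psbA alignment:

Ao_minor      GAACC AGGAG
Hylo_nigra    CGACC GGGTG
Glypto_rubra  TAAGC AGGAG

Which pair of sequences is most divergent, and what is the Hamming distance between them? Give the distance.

Pairwise Hamming distances:
  Ao_minor vs Hylo_nigra: 4
  Ao_minor vs Glypto_rubra: 2
  Hylo_nigra vs Glypto_rubra: 5
The largest is 5, between Hylo_nigra and Glypto_rubra.

5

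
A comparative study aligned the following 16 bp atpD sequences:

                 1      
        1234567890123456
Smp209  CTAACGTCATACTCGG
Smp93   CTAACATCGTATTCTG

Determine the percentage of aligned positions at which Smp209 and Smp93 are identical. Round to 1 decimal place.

75.0%

Mismatches occur at site 6 (G↔A), site 9 (A↔G), site 12 (C↔T), site 15 (G↔T).
12 of the 16 sites match, so the percent identity is 12/16 × 100 = 75.0%.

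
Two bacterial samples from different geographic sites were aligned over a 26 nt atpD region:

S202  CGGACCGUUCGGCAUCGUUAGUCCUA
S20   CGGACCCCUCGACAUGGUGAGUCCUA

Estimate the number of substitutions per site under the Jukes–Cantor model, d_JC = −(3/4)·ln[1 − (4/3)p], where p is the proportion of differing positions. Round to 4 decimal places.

0.2222

The sequences differ at positions 7 (G/C), 8 (U/C), 12 (G/A), 16 (C/G), 19 (U/G).
p = 5/26 = 0.192308.
d = −0.75 · ln(1 − (4/3)·0.192308) = −0.75 · ln(0.743589) = −0.75 · (-0.296267) = 0.2222.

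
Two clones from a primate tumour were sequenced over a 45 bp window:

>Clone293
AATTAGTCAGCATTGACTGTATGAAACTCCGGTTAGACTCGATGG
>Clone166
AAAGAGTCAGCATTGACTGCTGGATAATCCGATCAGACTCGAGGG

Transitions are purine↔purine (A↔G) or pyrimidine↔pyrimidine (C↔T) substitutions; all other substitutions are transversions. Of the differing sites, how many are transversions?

7

The sequences differ at positions 3 (T/A, transversion), 4 (T/G, transversion), 20 (T/C, transition), 21 (A/T, transversion), 22 (T/G, transversion), 25 (A/T, transversion), 27 (C/A, transversion), 32 (G/A, transition), 34 (T/C, transition), 43 (T/G, transversion).
Of the 10 differences, 3 transitions and 7 transversions, so the answer is 7.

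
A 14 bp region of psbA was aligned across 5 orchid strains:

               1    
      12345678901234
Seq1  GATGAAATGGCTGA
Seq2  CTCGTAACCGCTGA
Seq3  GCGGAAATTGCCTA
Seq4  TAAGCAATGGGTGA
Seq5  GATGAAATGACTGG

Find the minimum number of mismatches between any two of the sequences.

Pairwise Hamming distances:
  Seq1 vs Seq2: 6
  Seq1 vs Seq3: 5
  Seq1 vs Seq4: 4
  Seq1 vs Seq5: 2
  Seq2 vs Seq3: 8
  Seq2 vs Seq4: 7
  Seq2 vs Seq5: 8
  Seq3 vs Seq4: 8
  Seq3 vs Seq5: 7
  Seq4 vs Seq5: 6
The smallest is 2, between Seq1 and Seq5.

2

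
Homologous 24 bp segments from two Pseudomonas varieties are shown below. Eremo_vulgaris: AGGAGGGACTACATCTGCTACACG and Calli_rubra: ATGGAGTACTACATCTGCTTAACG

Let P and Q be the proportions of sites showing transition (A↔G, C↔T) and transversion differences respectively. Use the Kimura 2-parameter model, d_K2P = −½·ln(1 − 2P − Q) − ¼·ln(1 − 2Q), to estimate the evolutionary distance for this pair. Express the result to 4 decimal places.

Mismatches occur at site 2 (G↔T, transversion), site 4 (A↔G, transition), site 5 (G↔A, transition), site 7 (G↔T, transversion), site 20 (A↔T, transversion), site 21 (C↔A, transversion).
Of the 6 differences, 2 transitions and 4 transversions over 24 sites: P = 2/24 = 0.083333, Q = 4/24 = 0.166667.
d = −0.5·ln(0.666667) − 0.25·ln(0.666666) = −0.5·(-0.405465) − 0.25·(-0.405466) = 0.3041.

0.3041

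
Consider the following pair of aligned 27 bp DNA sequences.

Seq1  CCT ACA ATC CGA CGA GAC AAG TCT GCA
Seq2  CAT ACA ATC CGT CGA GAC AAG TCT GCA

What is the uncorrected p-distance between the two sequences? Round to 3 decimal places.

0.074

The sequences differ at positions 2 (C/A), 12 (A/T).
There are 2 differences over 27 sites, so p = 2/27 = 0.074.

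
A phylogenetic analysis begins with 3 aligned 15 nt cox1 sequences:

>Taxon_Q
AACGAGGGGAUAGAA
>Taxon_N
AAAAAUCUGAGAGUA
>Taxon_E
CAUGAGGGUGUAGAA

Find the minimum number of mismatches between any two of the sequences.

4

Pairwise Hamming distances:
  Taxon_Q vs Taxon_N: 7
  Taxon_Q vs Taxon_E: 4
  Taxon_N vs Taxon_E: 10
The smallest is 4, between Taxon_Q and Taxon_E.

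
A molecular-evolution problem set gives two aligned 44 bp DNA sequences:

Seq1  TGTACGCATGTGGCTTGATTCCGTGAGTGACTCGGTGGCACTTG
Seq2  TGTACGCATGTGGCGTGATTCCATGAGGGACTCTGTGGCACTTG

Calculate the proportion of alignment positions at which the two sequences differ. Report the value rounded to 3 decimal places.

Mismatches occur at site 15 (T/G), site 23 (G/A), site 28 (T/G), site 34 (G/T).
There are 4 differences over 44 sites, so p = 4/44 = 0.091.

0.091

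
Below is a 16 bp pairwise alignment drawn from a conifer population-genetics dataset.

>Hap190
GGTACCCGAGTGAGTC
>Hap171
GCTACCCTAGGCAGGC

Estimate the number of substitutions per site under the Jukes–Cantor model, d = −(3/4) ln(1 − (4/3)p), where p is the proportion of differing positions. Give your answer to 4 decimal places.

Differing sites — 2:G/C; 8:G/T; 11:T/G; 12:G/C; 15:T/G.
p = 5/16 = 0.312500.
d = −0.75 · ln(1 − (4/3)·0.312500) = −0.75 · ln(0.583333) = −0.75 · (-0.538997) = 0.4042.

0.4042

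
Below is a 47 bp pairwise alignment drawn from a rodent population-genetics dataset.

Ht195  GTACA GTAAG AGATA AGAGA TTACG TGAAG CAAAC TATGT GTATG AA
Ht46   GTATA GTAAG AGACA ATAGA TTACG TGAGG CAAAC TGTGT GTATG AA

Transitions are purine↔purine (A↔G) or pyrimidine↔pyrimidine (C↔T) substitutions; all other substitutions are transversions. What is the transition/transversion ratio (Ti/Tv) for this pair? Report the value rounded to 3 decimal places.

Mismatches occur at site 4 (C→T, transition), site 14 (T→C, transition), site 17 (G→T, transversion), site 29 (A→G, transition), site 37 (A→G, transition).
Of the 5 differences, 4 transitions and 1 transversion, so Ti/Tv = 4/1 = 4.000.

4.000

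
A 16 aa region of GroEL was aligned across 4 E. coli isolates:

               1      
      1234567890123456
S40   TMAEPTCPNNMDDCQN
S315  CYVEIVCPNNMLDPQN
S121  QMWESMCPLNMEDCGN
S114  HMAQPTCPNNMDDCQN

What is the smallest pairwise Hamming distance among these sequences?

Pairwise Hamming distances:
  S40 vs S315: 7
  S40 vs S121: 7
  S40 vs S114: 2
  S315 vs S121: 9
  S315 vs S114: 8
  S121 vs S114: 8
The smallest is 2, between S40 and S114.

2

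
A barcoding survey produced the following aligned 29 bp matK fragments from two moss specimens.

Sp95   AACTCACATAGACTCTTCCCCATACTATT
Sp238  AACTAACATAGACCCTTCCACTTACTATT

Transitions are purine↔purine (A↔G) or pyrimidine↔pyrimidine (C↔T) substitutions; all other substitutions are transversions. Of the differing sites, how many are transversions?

The sequences differ at positions 5 (C/A, transversion), 14 (T/C, transition), 20 (C/A, transversion), 22 (A/T, transversion).
Of the 4 differences, 1 transition and 3 transversions, so the answer is 3.

3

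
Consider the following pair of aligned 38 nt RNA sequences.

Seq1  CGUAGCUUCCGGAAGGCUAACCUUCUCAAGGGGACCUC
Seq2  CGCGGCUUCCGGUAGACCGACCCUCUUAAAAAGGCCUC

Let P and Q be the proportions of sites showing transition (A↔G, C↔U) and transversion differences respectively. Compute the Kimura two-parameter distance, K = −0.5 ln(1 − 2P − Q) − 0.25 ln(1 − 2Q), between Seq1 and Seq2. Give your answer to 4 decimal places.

Differing sites — 3:U/C (Ti); 4:A/G (Ti); 13:A/U (Tv); 16:G/A (Ti); 18:U/C (Ti); 19:A/G (Ti); 23:U/C (Ti); 27:C/U (Ti); 30:G/A (Ti); 31:G/A (Ti); 32:G/A (Ti); 34:A/G (Ti).
Of the 12 differences, 11 transitions and 1 transversion over 38 sites: P = 11/38 = 0.289474, Q = 1/38 = 0.026316.
d = −0.5·ln(0.394736) − 0.25·ln(0.947368) = −0.5·(-0.929538) − 0.25·(-0.054068) = 0.4783.

0.4783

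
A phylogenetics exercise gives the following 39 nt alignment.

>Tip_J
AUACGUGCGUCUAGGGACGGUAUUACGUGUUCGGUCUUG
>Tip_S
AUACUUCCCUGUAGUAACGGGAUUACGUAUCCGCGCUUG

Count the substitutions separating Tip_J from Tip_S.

Mismatches occur at site 5 (G/U), site 7 (G/C), site 9 (G/C), site 11 (C/G), site 15 (G/U), site 16 (G/A), site 21 (U/G), site 29 (G/A), site 31 (U/C), site 34 (G/C), site 35 (U/G).
That gives 11 mismatches out of 39 aligned sites, so the Hamming distance is 11.

11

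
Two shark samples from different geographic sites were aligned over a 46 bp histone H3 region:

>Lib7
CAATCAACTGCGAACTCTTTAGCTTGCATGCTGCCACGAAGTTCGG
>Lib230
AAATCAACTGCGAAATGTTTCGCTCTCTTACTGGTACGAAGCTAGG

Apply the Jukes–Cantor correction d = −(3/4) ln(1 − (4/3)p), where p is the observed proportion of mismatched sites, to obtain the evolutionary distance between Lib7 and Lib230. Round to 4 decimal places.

0.3206

Differing sites — 1:C/A; 15:C/A; 17:C/G; 21:A/C; 25:T/C; 26:G/T; 28:A/T; 30:G/A; 34:C/G; 35:C/T; 42:T/C; 44:C/A.
p = 12/46 = 0.260870.
d = −0.75 · ln(1 − (4/3)·0.260870) = −0.75 · ln(0.652173) = −0.75 · (-0.427445) = 0.3206.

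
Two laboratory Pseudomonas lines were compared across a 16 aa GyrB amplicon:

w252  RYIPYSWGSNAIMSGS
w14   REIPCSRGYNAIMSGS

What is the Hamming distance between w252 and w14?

4

Differing sites — 2:Y/E; 5:Y/C; 7:W/R; 9:S/Y.
That gives 4 mismatches out of 16 aligned sites, so the Hamming distance is 4.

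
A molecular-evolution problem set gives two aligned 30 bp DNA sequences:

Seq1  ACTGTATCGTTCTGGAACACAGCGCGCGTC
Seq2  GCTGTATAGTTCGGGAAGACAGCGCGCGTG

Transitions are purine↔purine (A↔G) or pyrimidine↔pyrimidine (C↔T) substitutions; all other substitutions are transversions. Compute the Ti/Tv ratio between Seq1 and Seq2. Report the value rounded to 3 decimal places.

Mismatches occur at site 1 (A↔G, transition), site 8 (C↔A, transversion), site 13 (T↔G, transversion), site 18 (C↔G, transversion), site 30 (C↔G, transversion).
Of the 5 differences, 1 transition and 4 transversions, so Ti/Tv = 1/4 = 0.250.

0.250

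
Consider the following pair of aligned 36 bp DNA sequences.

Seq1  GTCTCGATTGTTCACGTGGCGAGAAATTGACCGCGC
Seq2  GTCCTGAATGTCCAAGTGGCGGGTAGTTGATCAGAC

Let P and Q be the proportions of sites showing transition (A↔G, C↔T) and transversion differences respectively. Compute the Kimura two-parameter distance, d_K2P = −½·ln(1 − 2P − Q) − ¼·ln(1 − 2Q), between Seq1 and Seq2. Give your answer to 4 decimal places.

0.4683

The sequences differ at positions 4 (T/C, transition), 5 (C/T, transition), 8 (T/A, transversion), 12 (T/C, transition), 15 (C/A, transversion), 22 (A/G, transition), 24 (A/T, transversion), 26 (A/G, transition), 31 (C/T, transition), 33 (G/A, transition), 34 (C/G, transversion), 35 (G/A, transition).
Of the 12 differences, 8 transitions and 4 transversions over 36 sites: P = 8/36 = 0.222222, Q = 4/36 = 0.111111.
d = −0.5·ln(0.444445) − 0.25·ln(0.777778) = −0.5·(-0.810929) − 0.25·(-0.251314) = 0.4683.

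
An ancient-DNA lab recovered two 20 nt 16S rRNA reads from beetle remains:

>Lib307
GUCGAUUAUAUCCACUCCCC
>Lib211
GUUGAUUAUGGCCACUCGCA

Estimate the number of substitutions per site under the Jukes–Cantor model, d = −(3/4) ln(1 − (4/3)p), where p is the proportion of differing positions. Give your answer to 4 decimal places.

Differing sites — 3:C/U; 10:A/G; 11:U/G; 18:C/G; 20:C/A.
p = 5/20 = 0.250000.
d = −0.75 · ln(1 − (4/3)·0.250000) = −0.75 · ln(0.666667) = −0.75 · (-0.405465) = 0.3041.

0.3041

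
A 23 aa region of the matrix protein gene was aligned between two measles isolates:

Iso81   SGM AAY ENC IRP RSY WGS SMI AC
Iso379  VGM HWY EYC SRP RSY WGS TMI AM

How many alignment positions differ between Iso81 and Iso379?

Mismatches occur at site 1 (S↔V), site 4 (A↔H), site 5 (A↔W), site 8 (N↔Y), site 10 (I↔S), site 19 (S↔T), site 23 (C↔M).
That gives 7 mismatches out of 23 aligned sites, so the Hamming distance is 7.

7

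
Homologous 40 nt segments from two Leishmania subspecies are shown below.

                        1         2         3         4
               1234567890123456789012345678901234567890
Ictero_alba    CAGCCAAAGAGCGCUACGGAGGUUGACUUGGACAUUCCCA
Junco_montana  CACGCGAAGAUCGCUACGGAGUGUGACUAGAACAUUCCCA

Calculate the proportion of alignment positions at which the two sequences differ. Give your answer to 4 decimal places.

Mismatches occur at site 3 (G/C), site 4 (C/G), site 6 (A/G), site 11 (G/U), site 22 (G/U), site 23 (U/G), site 29 (U/A), site 31 (G/A).
There are 8 differences over 40 sites, so p = 8/40 = 0.2000.

0.2000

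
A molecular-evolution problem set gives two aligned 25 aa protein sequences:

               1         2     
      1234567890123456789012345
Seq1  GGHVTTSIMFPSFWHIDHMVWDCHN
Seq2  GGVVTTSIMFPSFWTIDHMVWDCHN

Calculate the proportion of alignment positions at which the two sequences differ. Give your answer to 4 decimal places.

Mismatches occur at site 3 (H↔V), site 15 (H↔T).
There are 2 differences over 25 sites, so p = 2/25 = 0.0800.

0.0800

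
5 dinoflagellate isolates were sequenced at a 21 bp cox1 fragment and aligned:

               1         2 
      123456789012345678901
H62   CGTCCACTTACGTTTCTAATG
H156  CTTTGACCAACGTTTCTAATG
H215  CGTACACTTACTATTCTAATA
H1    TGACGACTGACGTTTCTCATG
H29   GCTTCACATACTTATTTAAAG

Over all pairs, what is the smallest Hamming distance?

Pairwise Hamming distances:
  H62 vs H156: 5
  H62 vs H215: 4
  H62 vs H1: 5
  H62 vs H29: 8
  H156 vs H215: 8
  H156 vs H1: 7
  H156 vs H29: 9
  H215 vs H1: 9
  H215 vs H29: 9
  H1 vs H29: 12
The smallest is 4, between H62 and H215.

4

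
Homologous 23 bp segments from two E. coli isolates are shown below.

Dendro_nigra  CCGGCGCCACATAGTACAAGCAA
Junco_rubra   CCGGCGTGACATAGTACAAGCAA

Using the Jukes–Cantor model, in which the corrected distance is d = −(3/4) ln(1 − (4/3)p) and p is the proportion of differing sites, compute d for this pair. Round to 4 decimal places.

0.0924

The sequences differ at positions 7 (C/T), 8 (C/G).
p = 2/23 = 0.086957.
d = −0.75 · ln(1 − (4/3)·0.086957) = −0.75 · ln(0.884057) = −0.75 · (-0.123234) = 0.0924.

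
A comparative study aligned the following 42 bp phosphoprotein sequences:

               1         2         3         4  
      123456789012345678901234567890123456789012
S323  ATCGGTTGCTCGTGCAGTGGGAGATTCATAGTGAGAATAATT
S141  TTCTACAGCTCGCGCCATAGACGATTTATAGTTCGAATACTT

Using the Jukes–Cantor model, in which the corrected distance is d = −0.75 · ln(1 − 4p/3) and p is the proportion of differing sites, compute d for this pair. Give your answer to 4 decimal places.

0.4850

Mismatches occur at site 1 (A→T), site 4 (G→T), site 5 (G→A), site 6 (T→C), site 7 (T→A), site 13 (T→C), site 16 (A→C), site 17 (G→A), site 19 (G→A), site 21 (G→A), site 22 (A→C), site 27 (C→T), site 33 (G→T), site 34 (A→C), site 40 (A→C).
p = 15/42 = 0.357143.
d = −0.75 · ln(1 − (4/3)·0.357143) = −0.75 · ln(0.523809) = −0.75 · (-0.646628) = 0.4850.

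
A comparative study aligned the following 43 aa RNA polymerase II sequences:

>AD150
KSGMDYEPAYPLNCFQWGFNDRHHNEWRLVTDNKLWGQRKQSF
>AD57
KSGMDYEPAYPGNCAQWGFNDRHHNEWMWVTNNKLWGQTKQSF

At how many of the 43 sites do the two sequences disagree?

6

Differing sites — 12:L/G; 15:F/A; 28:R/M; 29:L/W; 32:D/N; 39:R/T.
That gives 6 mismatches out of 43 aligned sites, so the Hamming distance is 6.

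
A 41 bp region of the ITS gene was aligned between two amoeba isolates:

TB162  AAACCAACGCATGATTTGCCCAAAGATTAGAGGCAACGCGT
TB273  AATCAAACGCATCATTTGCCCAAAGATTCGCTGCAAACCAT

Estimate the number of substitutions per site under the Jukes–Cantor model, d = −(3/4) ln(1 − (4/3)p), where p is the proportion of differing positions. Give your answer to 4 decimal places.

0.2597

The sequences differ at positions 3 (A/T), 5 (C/A), 13 (G/C), 29 (A/C), 31 (A/C), 32 (G/T), 37 (C/A), 38 (G/C), 40 (G/A).
p = 9/41 = 0.219512.
d = −0.75 · ln(1 − (4/3)·0.219512) = −0.75 · ln(0.707317) = −0.75 · (-0.346276) = 0.2597.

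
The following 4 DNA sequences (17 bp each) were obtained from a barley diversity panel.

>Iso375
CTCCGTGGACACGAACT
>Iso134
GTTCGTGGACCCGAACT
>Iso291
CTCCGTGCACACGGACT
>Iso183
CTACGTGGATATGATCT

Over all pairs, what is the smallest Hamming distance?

2

Pairwise Hamming distances:
  Iso375 vs Iso134: 3
  Iso375 vs Iso291: 2
  Iso375 vs Iso183: 4
  Iso134 vs Iso291: 5
  Iso134 vs Iso183: 6
  Iso291 vs Iso183: 6
The smallest is 2, between Iso375 and Iso291.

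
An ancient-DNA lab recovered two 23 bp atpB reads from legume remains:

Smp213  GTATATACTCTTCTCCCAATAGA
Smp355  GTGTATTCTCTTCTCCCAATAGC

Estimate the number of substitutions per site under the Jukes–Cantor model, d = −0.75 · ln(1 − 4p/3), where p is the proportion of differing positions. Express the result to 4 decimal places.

0.1433

Mismatches occur at site 3 (A→G), site 7 (A→T), site 23 (A→C).
p = 3/23 = 0.130435.
d = −0.75 · ln(1 − (4/3)·0.130435) = −0.75 · ln(0.826087) = −0.75 · (-0.191055) = 0.1433.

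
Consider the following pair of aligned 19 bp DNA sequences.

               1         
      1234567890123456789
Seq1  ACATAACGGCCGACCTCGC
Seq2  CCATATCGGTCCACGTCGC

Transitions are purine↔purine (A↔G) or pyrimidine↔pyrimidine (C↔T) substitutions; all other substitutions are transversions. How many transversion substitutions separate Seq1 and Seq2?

4

Mismatches occur at site 1 (A/C, transversion), site 6 (A/T, transversion), site 10 (C/T, transition), site 12 (G/C, transversion), site 15 (C/G, transversion).
Of the 5 differences, 1 transition and 4 transversions, so the answer is 4.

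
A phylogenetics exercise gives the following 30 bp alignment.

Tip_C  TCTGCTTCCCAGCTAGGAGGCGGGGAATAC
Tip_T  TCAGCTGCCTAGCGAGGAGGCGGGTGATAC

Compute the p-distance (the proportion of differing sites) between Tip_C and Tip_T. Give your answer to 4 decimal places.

0.2000

Differing sites — 3:T/A; 7:T/G; 10:C/T; 14:T/G; 25:G/T; 26:A/G.
There are 6 differences over 30 sites, so p = 6/30 = 0.2000.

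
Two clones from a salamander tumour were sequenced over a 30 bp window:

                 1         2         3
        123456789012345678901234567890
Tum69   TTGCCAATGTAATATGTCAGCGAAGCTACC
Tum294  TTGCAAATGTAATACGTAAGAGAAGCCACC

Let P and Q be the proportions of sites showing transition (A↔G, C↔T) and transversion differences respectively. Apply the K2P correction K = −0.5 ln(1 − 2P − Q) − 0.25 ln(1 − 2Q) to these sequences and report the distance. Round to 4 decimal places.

0.1886

Mismatches occur at site 5 (C↔A, transversion), site 15 (T↔C, transition), site 18 (C↔A, transversion), site 21 (C↔A, transversion), site 27 (T↔C, transition).
Of the 5 differences, 2 transitions and 3 transversions over 30 sites: P = 2/30 = 0.066667, Q = 3/30 = 0.100000.
d = −0.5·ln(0.766666) − 0.25·ln(0.800000) = −0.5·(-0.265704) − 0.25·(-0.223144) = 0.1886.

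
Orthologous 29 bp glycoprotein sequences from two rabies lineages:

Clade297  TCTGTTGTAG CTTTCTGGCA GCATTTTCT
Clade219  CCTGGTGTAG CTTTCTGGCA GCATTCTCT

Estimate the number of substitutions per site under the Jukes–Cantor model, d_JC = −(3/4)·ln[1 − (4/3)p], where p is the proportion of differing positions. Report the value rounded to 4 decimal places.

0.1113

Differing sites — 1:T/C; 5:T/G; 26:T/C.
p = 3/29 = 0.103448.
d = −0.75 · ln(1 − (4/3)·0.103448) = −0.75 · ln(0.862069) = −0.75 · (-0.148420) = 0.1113.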